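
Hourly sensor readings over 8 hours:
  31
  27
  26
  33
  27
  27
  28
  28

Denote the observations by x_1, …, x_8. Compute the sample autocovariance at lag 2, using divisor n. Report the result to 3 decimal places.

Mean x̄ = (31 + 27 + 26 + 33 + 27 + 27 + 28 + 28)/8 = 28.3750
Deviations: 2.6250, -1.3750, -2.3750, 4.6250, -1.3750, -1.3750, -0.3750, -0.3750
Σ_{t=1}^{6}(x_t−x̄)(x_{t+2}−x̄) = -14.6563
γ_2 = -14.6563 / 8 = -1.832

-1.832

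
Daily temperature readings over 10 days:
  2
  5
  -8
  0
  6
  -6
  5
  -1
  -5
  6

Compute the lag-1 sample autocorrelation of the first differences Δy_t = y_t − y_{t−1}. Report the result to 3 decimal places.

-0.533

First differences Δy: 3, -13, 8, 6, -12, 11, -6, -4, 11
Mean of differences = 0.4444
Numerator Σ(Δy_t−Δȳ)(Δy_{t+1}−Δȳ) = -380.7531
Denominator Σ(Δy_t−Δȳ)² = 714.2222
r_1(Δy) = -380.7531 / 714.2222 = -0.533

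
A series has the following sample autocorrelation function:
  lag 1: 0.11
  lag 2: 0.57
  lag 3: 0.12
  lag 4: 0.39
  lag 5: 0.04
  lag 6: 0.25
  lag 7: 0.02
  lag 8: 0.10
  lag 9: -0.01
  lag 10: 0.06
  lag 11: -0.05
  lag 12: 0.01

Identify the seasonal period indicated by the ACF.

2

The largest autocorrelation is r_2 = 0.57, with weaker echoes at lags 4 (0.39) and 6 (0.25); the remaining lags stay at or below 0.12.
The dominant spike at lag 2 indicates a seasonal period of 2.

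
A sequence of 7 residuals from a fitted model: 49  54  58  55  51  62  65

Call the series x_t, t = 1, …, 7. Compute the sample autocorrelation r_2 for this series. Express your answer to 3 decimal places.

Mean x̄ = (49 + 54 + 58 + 55 + 51 + 62 + 65)/7 = 56.2857
Deviations from mean: -7.2857, -2.2857, 1.7143, -1.2857, -5.2857, 5.7143, 8.7143
Σ(x_t−x̄)(x_{t+2}−x̄) = (-12.4898) + (2.9388) + (-9.0612) + (-7.3469) + (-46.0612) = -72.0204
Denominator Σ(x_t−x̄)² = 199.4286
r_2 = -72.0204 / 199.4286 = -0.361

-0.361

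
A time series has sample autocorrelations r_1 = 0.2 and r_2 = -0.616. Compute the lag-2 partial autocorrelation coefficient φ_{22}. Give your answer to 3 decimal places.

φ_{22} = (r_2 − r_1²) / (1 − r_1²)
r_1² = (0.2)² = 0.04
Numerator = -0.616 − 0.0400 = -0.6560; denominator = 1 − 0.0400 = 0.9600
φ_{22} = -0.6560 / 0.9600 = -0.683

-0.683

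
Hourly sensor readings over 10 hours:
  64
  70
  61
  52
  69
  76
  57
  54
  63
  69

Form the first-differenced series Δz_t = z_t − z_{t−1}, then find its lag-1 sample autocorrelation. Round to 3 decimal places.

First differences Δz: 6, -9, -9, 17, 7, -19, -3, 9, 6
Mean of differences = 0.5556
Numerator Σ(Δz_t−Δz̄)(Δz_{t+1}−Δz̄) = -52.4198
Denominator Σ(Δz_t−Δz̄)² = 1020.2222
r_1(Δz) = -52.4198 / 1020.2222 = -0.051

-0.051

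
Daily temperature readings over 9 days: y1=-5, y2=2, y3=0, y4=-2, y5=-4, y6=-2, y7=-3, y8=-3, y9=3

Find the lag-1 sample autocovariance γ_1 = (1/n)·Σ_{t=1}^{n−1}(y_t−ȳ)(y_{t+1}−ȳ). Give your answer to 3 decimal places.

-1.010

Mean ȳ = (-5 + 2 + 0 − 2 − 4 − 2 − 3 − 3 + 3)/9 = -1.5556
Σ_{t=1}^{8}(y_t−ȳ)(y_{t+1}−ȳ) = -9.0864
γ_1 = -9.0864 / 9 = -1.010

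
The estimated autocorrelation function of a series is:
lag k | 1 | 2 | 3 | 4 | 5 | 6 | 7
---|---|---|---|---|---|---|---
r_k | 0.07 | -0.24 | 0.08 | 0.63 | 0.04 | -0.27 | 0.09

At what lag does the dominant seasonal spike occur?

The largest autocorrelation is r_4 = 0.63; the remaining lags stay at or below 0.09.
The dominant spike at lag 4 indicates a seasonal period of 4.

4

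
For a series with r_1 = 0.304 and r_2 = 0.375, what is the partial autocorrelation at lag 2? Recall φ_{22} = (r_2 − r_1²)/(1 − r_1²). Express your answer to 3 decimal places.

0.311

φ_{22} = (r_2 − r_1²) / (1 − r_1²)
r_1² = (0.304)² = 0.092416
Numerator = 0.375 − 0.0924 = 0.2826; denominator = 1 − 0.0924 = 0.9076
φ_{22} = 0.2826 / 0.9076 = 0.311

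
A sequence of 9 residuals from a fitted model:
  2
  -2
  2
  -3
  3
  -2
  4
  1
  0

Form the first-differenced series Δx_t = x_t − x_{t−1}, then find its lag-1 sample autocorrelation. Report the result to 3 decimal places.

-0.858

First differences Δx: -4, 4, -5, 6, -5, 6, -3, -1
Mean of differences = -0.2500
Numerator Σ(Δx_t−Δx̄)(Δx_{t+1}−Δx̄) = -140.3125
Denominator Σ(Δx_t−Δx̄)² = 163.5000
r_1(Δx) = -140.3125 / 163.5000 = -0.858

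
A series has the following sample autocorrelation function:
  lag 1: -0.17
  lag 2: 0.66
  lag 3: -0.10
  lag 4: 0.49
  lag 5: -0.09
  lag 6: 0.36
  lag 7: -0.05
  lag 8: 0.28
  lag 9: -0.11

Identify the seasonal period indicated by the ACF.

The largest autocorrelation is r_2 = 0.66, with weaker echoes at lags 4 (0.49), 6 (0.36) and 8 (0.28); the remaining lags stay at or below -0.05.
The dominant spike at lag 2 indicates a seasonal period of 2.

2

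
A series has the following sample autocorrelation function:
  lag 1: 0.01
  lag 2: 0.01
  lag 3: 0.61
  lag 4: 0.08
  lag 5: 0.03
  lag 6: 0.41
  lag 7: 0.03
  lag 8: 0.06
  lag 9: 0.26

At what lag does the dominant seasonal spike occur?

The largest autocorrelation is r_3 = 0.61, with weaker echoes at lags 6 (0.41) and 9 (0.26); the remaining lags stay at or below 0.08.
The dominant spike at lag 3 indicates a seasonal period of 3.

3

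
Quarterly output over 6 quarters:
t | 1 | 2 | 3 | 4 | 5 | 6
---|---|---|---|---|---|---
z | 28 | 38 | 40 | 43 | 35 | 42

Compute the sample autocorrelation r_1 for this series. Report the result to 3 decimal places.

-0.103

Mean z̄ = (28 + 38 + 40 + 43 + 35 + 42)/6 = 37.6667
Deviations from mean: -9.6667, 0.3333, 2.3333, 5.3333, -2.6667, 4.3333
Numerator Σ_{t=1}^{5}(z_t−z̄)(z_{t+1}−z̄) = -15.7778
Denominator Σ(z_t−z̄)² = 153.3333
r_1 = -15.7778 / 153.3333 = -0.103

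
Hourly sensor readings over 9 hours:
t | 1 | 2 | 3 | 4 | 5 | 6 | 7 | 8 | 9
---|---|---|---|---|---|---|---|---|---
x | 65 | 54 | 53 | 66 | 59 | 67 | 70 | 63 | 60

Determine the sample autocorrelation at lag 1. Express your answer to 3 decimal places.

0.113

Mean x̄ = (65 + 54 + 53 + 66 + 59 + 67 + 70 + 63 + 60)/9 = 61.8889
Numerator Σ_{t=1}^{8}(x_t−x̄)(x_{t+1}−x̄) = 30.7654
Denominator Σ(x_t−x̄)² = 272.8889
r_1 = 30.7654 / 272.8889 = 0.113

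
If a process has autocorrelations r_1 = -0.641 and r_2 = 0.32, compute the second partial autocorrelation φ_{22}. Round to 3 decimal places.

φ_{22} = (r_2 − r_1²) / (1 − r_1²)
r_1² = (-0.641)² = 0.410881
Numerator = 0.32 − 0.4109 = -0.0909; denominator = 1 − 0.4109 = 0.5891
φ_{22} = -0.0909 / 0.5891 = -0.154

-0.154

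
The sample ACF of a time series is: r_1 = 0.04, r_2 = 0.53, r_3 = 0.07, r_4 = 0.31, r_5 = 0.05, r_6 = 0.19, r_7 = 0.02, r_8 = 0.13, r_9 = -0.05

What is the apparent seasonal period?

2

The largest autocorrelation is r_2 = 0.53, with weaker echoes at lags 4 (0.31) and 6 (0.19); the remaining lags stay at or below 0.13.
The dominant spike at lag 2 indicates a seasonal period of 2.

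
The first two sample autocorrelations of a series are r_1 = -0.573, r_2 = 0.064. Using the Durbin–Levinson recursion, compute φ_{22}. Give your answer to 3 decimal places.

φ_{22} = (r_2 − r_1²) / (1 − r_1²)
r_1² = (-0.573)² = 0.328329
Numerator = 0.064 − 0.3283 = -0.2643; denominator = 1 − 0.3283 = 0.6717
φ_{22} = -0.2643 / 0.6717 = -0.394

-0.394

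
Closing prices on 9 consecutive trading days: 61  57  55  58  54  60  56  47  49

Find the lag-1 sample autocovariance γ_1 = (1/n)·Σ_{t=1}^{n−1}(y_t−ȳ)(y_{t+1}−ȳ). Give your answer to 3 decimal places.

5.390

Mean ȳ = (61 + 57 + 55 + 58 + 54 + 60 + 56 + 47 + 49)/9 = 55.2222
Σ_{t=1}^{8}(y_t−ȳ)(y_{t+1}−ȳ) = 48.5062
γ_1 = 48.5062 / 9 = 5.390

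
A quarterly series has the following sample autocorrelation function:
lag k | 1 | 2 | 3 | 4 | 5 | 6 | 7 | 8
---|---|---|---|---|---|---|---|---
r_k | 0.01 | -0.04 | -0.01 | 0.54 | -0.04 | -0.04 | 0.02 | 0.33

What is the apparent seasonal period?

The largest autocorrelation is r_4 = 0.54, with a weaker echo at lag 8 (0.33); the remaining lags stay at or below 0.02.
The dominant spike at lag 4 indicates a seasonal period of 4.

4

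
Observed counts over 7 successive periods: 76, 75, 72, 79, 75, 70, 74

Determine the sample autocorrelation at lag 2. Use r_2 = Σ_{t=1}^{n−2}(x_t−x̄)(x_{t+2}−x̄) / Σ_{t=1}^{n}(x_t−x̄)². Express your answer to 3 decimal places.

Mean x̄ = (76 + 75 + 72 + 79 + 75 + 70 + 74)/7 = 74.4286
Deviations from mean: 1.5714, 0.5714, -2.4286, 4.5714, 0.5714, -4.4286, -0.4286
Σ(x_t−x̄)(x_{t+2}−x̄) = (-3.8163) + (2.6122) + (-1.3878) + (-20.2449) + (-0.2449) = -23.0816
Denominator Σ(x_t−x̄)² = 49.7143
r_2 = -23.0816 / 49.7143 = -0.464

-0.464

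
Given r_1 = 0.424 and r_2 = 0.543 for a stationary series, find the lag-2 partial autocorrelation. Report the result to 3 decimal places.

φ_{22} = (r_2 − r_1²) / (1 − r_1²)
r_1² = (0.424)² = 0.179776
Numerator = 0.543 − 0.1798 = 0.3632; denominator = 1 − 0.1798 = 0.8202
φ_{22} = 0.3632 / 0.8202 = 0.443

0.443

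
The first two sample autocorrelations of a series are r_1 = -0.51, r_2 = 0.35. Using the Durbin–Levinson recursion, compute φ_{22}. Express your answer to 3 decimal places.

φ_{22} = (r_2 − r_1²) / (1 − r_1²)
r_1² = (-0.51)² = 0.2601
Numerator = 0.35 − 0.2601 = 0.0899; denominator = 1 − 0.2601 = 0.7399
φ_{22} = 0.0899 / 0.7399 = 0.122

0.122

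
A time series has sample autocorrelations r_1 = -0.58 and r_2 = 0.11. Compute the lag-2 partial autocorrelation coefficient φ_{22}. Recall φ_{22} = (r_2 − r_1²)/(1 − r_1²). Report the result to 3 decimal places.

-0.341

φ_{22} = (r_2 − r_1²) / (1 − r_1²)
r_1² = (-0.58)² = 0.3364
Numerator = 0.11 − 0.3364 = -0.2264; denominator = 1 − 0.3364 = 0.6636
φ_{22} = -0.2264 / 0.6636 = -0.341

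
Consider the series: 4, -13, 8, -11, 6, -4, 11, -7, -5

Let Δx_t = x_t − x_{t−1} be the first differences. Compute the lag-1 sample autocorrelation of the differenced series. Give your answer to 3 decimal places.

-0.840

First differences Δx: -17, 21, -19, 17, -10, 15, -18, 2
Mean of differences = -1.1250
Numerator Σ(Δx_t−Δx̄)(Δx_{t+1}−Δx̄) = -1699.5156
Denominator Σ(Δx_t−Δx̄)² = 2022.8750
r_1(Δx) = -1699.5156 / 2022.8750 = -0.840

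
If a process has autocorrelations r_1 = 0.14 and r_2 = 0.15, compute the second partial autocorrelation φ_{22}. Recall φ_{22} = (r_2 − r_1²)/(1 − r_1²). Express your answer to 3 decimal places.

0.133

φ_{22} = (r_2 − r_1²) / (1 − r_1²)
r_1² = (0.14)² = 0.0196
Numerator = 0.15 − 0.0196 = 0.1304; denominator = 1 − 0.0196 = 0.9804
φ_{22} = 0.1304 / 0.9804 = 0.133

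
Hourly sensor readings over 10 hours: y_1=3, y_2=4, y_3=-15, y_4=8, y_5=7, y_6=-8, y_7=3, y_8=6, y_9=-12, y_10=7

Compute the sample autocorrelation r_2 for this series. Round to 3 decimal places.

-0.306

Mean ȳ = (3 + 4 − 15 + 8 + 7 − 8 + 3 + 6 − 12 + 7)/10 = 0.3000
Numerator Σ_{t=1}^{8}(y_t−ȳ)(y_{t+2}−ȳ) = -203.4800
Denominator Σ(y_t−ȳ)² = 664.1000
r_2 = -203.4800 / 664.1000 = -0.306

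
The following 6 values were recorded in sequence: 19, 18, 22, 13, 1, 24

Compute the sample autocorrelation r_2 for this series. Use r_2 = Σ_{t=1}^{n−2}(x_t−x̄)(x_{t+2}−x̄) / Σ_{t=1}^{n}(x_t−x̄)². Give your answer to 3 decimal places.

Mean x̄ = (19 + 18 + 22 + 13 + 1 + 24)/6 = 16.1667
Σ(x_t−x̄)(x_{t+2}−x̄) = (16.5278) + (-5.8056) + (-88.4722) + (-24.8056) = -102.5556
Denominator Σ(x_t−x̄)² = 346.8333
r_2 = -102.5556 / 346.8333 = -0.296

-0.296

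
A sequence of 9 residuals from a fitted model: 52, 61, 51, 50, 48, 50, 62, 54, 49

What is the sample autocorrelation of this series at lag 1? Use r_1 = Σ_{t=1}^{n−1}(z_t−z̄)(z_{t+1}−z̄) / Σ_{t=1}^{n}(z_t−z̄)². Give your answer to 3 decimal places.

-0.048

Mean z̄ = (52 + 61 + 51 + 50 + 48 + 50 + 62 + 54 + 49)/9 = 53.0000
Numerator Σ_{t=1}^{8}(z_t−z̄)(z_{t+1}−z̄) = -10.0000
Denominator Σ(z_t−z̄)² = 210.0000
r_1 = -10.0000 / 210.0000 = -0.048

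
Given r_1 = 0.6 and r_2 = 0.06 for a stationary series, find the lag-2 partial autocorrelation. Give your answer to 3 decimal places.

φ_{22} = (r_2 − r_1²) / (1 − r_1²)
r_1² = (0.6)² = 0.36
Numerator = 0.06 − 0.3600 = -0.3000; denominator = 1 − 0.3600 = 0.6400
φ_{22} = -0.3000 / 0.6400 = -0.469

-0.469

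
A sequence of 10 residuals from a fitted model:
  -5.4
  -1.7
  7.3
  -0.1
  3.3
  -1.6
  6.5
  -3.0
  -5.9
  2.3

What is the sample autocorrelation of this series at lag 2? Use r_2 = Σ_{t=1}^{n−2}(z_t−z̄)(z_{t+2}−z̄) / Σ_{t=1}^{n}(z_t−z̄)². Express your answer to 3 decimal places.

-0.190

Mean z̄ = (-5.4 − 1.7 + 7.3 − 0.1 + 3.3 − 1.6 + 6.5 − 3.0 − 5.9 + 2.3)/10 = 0.1700
Numerator Σ_{t=1}^{8}(z_t−z̄)(z_{t+2}−z̄) = -36.1658
Denominator Σ(z_t−z̄)² = 189.8610
r_2 = -36.1658 / 189.8610 = -0.190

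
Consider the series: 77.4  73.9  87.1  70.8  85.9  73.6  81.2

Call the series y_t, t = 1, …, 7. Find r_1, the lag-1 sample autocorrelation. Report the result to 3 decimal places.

Mean ȳ = (77.4 + 73.9 + 87.1 + 70.8 + 85.9 + 73.6 + 81.2)/7 = 78.5571
Deviations from mean: -1.1571, -4.6571, 8.5429, -7.7571, 7.3429, -4.9571, 2.6429
Σ(y_t−ȳ)(y_{t+1}−ȳ) = (5.3890) + (-39.7853) + (-66.2682) + (-56.9596) + (-36.3996) + (-13.1010) = -207.1247
Denominator Σ(y_t−ȳ)² = 241.6571
r_1 = -207.1247 / 241.6571 = -0.857

-0.857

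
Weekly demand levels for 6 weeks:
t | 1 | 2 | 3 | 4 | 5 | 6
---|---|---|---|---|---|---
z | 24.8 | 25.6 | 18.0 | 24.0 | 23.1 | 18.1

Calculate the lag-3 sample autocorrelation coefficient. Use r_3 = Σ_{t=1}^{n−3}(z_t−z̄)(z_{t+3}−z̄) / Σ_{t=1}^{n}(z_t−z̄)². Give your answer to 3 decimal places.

0.439

Mean z̄ = (24.8 + 25.6 + 18.0 + 24.0 + 23.1 + 18.1)/6 = 22.2667
Numerator Σ_{t=1}^{3}(z_t−z̄)(z_{t+3}−z̄) = 24.9467
Denominator Σ(z_t−z̄)² = 56.7933
r_3 = 24.9467 / 56.7933 = 0.439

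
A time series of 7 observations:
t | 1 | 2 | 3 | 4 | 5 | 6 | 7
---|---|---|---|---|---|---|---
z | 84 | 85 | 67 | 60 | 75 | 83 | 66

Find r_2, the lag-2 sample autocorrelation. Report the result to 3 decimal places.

-0.588

Mean z̄ = (84 + 85 + 67 + 60 + 75 + 83 + 66)/7 = 74.2857
Deviations from mean: 9.7143, 10.7143, -7.2857, -14.2857, 0.7143, 8.7143, -8.2857
Σ(z_t−z̄)(z_{t+2}−z̄) = (-70.7755) + (-153.0612) + (-5.2041) + (-124.4898) + (-5.9184) = -359.4490
Denominator Σ(z_t−z̄)² = 611.4286
r_2 = -359.4490 / 611.4286 = -0.588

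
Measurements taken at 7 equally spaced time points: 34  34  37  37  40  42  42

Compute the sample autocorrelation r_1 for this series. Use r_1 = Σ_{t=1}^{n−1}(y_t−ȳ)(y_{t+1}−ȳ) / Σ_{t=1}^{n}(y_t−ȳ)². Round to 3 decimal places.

0.614

Mean ȳ = (34 + 34 + 37 + 37 + 40 + 42 + 42)/7 = 38.0000
Deviations from mean: -4.0000, -4.0000, -1.0000, -1.0000, 2.0000, 4.0000, 4.0000
Σ(y_t−ȳ)(y_{t+1}−ȳ) = (16.0000) + (4.0000) + (1.0000) + (-2.0000) + (8.0000) + (16.0000) = 43.0000
Denominator Σ(y_t−ȳ)² = 70.0000
r_1 = 43.0000 / 70.0000 = 0.614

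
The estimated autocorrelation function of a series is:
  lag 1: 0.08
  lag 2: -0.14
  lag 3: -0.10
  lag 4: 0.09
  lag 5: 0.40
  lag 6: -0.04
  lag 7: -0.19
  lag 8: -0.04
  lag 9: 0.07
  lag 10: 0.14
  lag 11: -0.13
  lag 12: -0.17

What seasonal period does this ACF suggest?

5

The largest autocorrelation is r_5 = 0.40; the remaining lags stay at or below 0.14.
The dominant spike at lag 5 indicates a seasonal period of 5.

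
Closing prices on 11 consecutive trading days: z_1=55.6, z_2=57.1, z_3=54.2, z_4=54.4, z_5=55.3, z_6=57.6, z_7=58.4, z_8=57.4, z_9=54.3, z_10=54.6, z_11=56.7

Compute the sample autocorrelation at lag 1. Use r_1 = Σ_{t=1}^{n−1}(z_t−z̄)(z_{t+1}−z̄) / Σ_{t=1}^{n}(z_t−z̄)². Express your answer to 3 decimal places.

Mean z̄ = (55.6 + 57.1 + 54.2 + 54.4 + 55.3 + 57.6 + 58.4 + 57.4 + 54.3 + 54.6 + 56.7)/11 = 55.9636
Numerator Σ_{t=1}^{10}(z_t−z̄)(z_{t+1}−z̄) = 6.6532
Denominator Σ(z_t−z̄)² = 23.2655
r_1 = 6.6532 / 23.2655 = 0.286

0.286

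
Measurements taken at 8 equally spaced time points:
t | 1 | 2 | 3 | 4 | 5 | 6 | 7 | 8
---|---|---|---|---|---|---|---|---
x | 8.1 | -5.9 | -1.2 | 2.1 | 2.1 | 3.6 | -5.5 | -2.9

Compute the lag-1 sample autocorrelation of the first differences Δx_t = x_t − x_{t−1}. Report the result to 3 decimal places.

First differences Δx: -14.0, 4.7, 3.3, 0.0, 1.5, -9.1, 2.6
Mean of differences = -1.5714
Numerator Σ(Δx_t−Δx̄)(Δx_{t+1}−Δx̄) = -89.4408
Denominator Σ(Δx_t−Δx̄)² = 303.5143
r_1(Δx) = -89.4408 / 303.5143 = -0.295

-0.295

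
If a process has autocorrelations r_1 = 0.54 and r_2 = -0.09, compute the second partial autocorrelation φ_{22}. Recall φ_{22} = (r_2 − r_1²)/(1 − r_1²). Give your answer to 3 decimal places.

φ_{22} = (r_2 − r_1²) / (1 − r_1²)
r_1² = (0.54)² = 0.2916
Numerator = -0.09 − 0.2916 = -0.3816; denominator = 1 − 0.2916 = 0.7084
φ_{22} = -0.3816 / 0.7084 = -0.539

-0.539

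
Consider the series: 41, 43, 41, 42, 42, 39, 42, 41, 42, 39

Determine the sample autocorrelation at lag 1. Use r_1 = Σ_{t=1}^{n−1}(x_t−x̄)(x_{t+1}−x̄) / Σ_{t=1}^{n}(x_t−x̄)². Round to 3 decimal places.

-0.374

Mean x̄ = (41 + 43 + 41 + 42 + 42 + 39 + 42 + 41 + 42 + 39)/10 = 41.2000
Numerator Σ_{t=1}^{9}(x_t−x̄)(x_{t+1}−x̄) = -5.8400
Denominator Σ(x_t−x̄)² = 15.6000
r_1 = -5.8400 / 15.6000 = -0.374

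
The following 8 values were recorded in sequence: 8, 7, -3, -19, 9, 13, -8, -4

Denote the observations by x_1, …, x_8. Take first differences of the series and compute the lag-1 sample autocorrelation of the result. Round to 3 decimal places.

First differences Δx: -1, -10, -16, 28, 4, -21, 4
Mean of differences = -1.7143
Numerator Σ(Δx_t−Δx̄)(Δx_{t+1}−Δx̄) = -362.6531
Denominator Σ(Δx_t−Δx̄)² = 1593.4286
r_1(Δx) = -362.6531 / 1593.4286 = -0.228

-0.228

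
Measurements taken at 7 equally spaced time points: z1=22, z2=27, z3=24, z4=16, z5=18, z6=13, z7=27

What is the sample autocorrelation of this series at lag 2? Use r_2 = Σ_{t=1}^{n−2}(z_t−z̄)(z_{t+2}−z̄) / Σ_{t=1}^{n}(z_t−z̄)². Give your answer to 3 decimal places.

-0.078

Mean z̄ = (22 + 27 + 24 + 16 + 18 + 13 + 27)/7 = 21.0000
Σ(z_t−z̄)(z_{t+2}−z̄) = (3.0000) + (-30.0000) + (-9.0000) + (40.0000) + (-18.0000) = -14.0000
Denominator Σ(z_t−z̄)² = 180.0000
r_2 = -14.0000 / 180.0000 = -0.078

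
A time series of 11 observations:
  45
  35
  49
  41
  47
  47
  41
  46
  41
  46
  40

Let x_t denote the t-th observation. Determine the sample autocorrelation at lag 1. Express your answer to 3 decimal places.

-0.613

Mean x̄ = (45 + 35 + 49 + 41 + 47 + 47 + 41 + 46 + 41 + 46 + 40)/11 = 43.4545
Numerator Σ_{t=1}^{10}(x_t−x̄)(x_{t+1}−x̄) = -105.9339
Denominator Σ(x_t−x̄)² = 172.7273
r_1 = -105.9339 / 172.7273 = -0.613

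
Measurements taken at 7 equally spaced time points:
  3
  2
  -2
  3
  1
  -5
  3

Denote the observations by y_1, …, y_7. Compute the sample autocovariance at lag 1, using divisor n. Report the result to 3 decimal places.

Mean ȳ = (3 + 2 − 2 + 3 + 1 − 5 + 3)/7 = 0.7143
Deviations: 2.2857, 1.2857, -2.7143, 2.2857, 0.2857, -5.7143, 2.2857
Σ_{t=1}^{6}(y_t−ȳ)(y_{t+1}−ȳ) = -20.7959
γ_1 = -20.7959 / 7 = -2.971

-2.971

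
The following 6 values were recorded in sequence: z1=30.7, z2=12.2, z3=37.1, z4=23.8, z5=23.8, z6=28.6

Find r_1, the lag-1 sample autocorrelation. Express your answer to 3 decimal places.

Mean z̄ = (30.7 + 12.2 + 37.1 + 23.8 + 23.8 + 28.6)/6 = 26.0333
Numerator Σ_{t=1}^{5}(z_t−z̄)(z_{t+1}−z̄) = -243.1044
Denominator Σ(z_t−z̄)² = 352.1733
r_1 = -243.1044 / 352.1733 = -0.690

-0.690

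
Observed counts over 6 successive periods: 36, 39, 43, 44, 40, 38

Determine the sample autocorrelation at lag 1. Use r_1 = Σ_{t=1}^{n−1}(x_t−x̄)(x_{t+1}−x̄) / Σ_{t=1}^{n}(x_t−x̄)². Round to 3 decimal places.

0.283

Mean x̄ = (36 + 39 + 43 + 44 + 40 + 38)/6 = 40.0000
Numerator Σ_{t=1}^{5}(x_t−x̄)(x_{t+1}−x̄) = 13.0000
Denominator Σ(x_t−x̄)² = 46.0000
r_1 = 13.0000 / 46.0000 = 0.283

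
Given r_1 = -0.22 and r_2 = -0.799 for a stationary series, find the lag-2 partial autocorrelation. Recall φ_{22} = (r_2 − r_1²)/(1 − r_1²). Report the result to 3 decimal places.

-0.891

φ_{22} = (r_2 − r_1²) / (1 − r_1²)
r_1² = (-0.22)² = 0.0484
Numerator = -0.799 − 0.0484 = -0.8474; denominator = 1 − 0.0484 = 0.9516
φ_{22} = -0.8474 / 0.9516 = -0.891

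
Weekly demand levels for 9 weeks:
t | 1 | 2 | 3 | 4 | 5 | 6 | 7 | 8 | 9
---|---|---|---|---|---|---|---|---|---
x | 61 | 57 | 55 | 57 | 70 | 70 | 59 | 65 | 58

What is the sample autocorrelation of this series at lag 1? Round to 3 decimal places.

Mean x̄ = (61 + 57 + 55 + 57 + 70 + 70 + 59 + 65 + 58)/9 = 61.3333
Numerator Σ_{t=1}^{8}(x_t−x̄)(x_{t+1}−x̄) = 52.8889
Denominator Σ(x_t−x̄)² = 258.0000
r_1 = 52.8889 / 258.0000 = 0.205

0.205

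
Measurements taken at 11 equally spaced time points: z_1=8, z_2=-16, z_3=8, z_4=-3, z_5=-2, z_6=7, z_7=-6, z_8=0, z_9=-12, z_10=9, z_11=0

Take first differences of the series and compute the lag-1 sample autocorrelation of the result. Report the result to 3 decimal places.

First differences Δz: -24, 24, -11, 1, 9, -13, 6, -12, 21, -9
Mean of differences = -0.8000
Numerator Σ(Δz_t−Δz̄)(Δz_{t+1}−Δz̄) = -1530.6400
Denominator Σ(Δz_t−Δz̄)² = 2219.6000
r_1(Δz) = -1530.6400 / 2219.6000 = -0.690

-0.690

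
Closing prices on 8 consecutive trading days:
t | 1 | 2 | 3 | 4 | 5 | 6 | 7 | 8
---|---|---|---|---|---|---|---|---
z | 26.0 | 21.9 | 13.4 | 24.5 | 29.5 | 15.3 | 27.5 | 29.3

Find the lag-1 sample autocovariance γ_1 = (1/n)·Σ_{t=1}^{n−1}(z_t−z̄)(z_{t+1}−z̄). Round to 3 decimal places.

Mean z̄ = (26.0 + 21.9 + 13.4 + 24.5 + 29.5 + 15.3 + 27.5 + 29.3)/8 = 23.4250
Deviations: 2.5750, -1.5250, -10.0250, 1.0750, 6.0750, -8.1250, 4.0750, 5.8750
Σ_{t=1}^{7}(z_t−z̄)(z_{t+1}−z̄) = -51.4131
γ_1 = -51.4131 / 8 = -6.427

-6.427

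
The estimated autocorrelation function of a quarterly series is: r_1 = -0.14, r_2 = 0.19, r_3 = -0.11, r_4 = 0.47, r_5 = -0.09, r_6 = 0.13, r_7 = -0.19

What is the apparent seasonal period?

The largest autocorrelation is r_4 = 0.47; the remaining lags stay at or below 0.19.
The dominant spike at lag 4 indicates a seasonal period of 4.

4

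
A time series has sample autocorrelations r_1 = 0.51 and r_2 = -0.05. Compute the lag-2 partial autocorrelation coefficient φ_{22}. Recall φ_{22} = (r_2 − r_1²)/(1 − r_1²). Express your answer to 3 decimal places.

φ_{22} = (r_2 − r_1²) / (1 − r_1²)
r_1² = (0.51)² = 0.2601
Numerator = -0.05 − 0.2601 = -0.3101; denominator = 1 − 0.2601 = 0.7399
φ_{22} = -0.3101 / 0.7399 = -0.419

-0.419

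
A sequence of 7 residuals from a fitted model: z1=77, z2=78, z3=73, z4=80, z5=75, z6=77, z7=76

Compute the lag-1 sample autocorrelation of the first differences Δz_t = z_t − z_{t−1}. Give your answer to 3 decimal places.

-0.832

First differences Δz: 1, -5, 7, -5, 2, -1
Mean of differences = -0.1667
Numerator Σ(Δz_t−Δz̄)(Δz_{t+1}−Δz̄) = -87.1944
Denominator Σ(Δz_t−Δz̄)² = 104.8333
r_1(Δz) = -87.1944 / 104.8333 = -0.832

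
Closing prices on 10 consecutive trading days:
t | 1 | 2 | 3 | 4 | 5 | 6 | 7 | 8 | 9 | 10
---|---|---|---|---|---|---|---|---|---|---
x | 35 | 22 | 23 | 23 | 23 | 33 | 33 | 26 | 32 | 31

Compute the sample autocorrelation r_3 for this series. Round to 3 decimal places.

-0.042

Mean x̄ = (35 + 22 + 23 + 23 + 23 + 33 + 33 + 26 + 32 + 31)/10 = 28.1000
Σ(x_t−x̄)(x_{t+3}−x̄) = (-35.1900) + (31.1100) + (-24.9900) + (-24.9900) + (10.7100) + (19.1100) + (14.2100) = -10.0300
Denominator Σ(x_t−x̄)² = 238.9000
r_3 = -10.0300 / 238.9000 = -0.042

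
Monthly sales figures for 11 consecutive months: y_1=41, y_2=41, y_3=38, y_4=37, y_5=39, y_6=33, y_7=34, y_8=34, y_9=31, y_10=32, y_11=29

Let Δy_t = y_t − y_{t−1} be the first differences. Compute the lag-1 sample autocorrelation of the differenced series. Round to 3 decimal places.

-0.634

First differences Δy: 0, -3, -1, 2, -6, 1, 0, -3, 1, -3
Mean of differences = -1.2000
Numerator Σ(Δy_t−Δȳ)(Δy_{t+1}−Δȳ) = -35.2400
Denominator Σ(Δy_t−Δȳ)² = 55.6000
r_1(Δy) = -35.2400 / 55.6000 = -0.634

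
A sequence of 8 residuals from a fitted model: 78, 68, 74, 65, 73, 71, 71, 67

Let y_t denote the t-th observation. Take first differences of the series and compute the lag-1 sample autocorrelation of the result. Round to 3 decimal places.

First differences Δy: -10, 6, -9, 8, -2, 0, -4
Mean of differences = -1.5714
Numerator Σ(Δy_t−Δȳ)(Δy_{t+1}−Δȳ) = -199.7551
Denominator Σ(Δy_t−Δȳ)² = 283.7143
r_1(Δy) = -199.7551 / 283.7143 = -0.704

-0.704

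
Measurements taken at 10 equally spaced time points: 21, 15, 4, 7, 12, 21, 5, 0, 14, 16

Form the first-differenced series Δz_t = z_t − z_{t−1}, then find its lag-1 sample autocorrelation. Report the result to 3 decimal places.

First differences Δz: -6, -11, 3, 5, 9, -16, -5, 14, 2
Mean of differences = -0.5556
Numerator Σ(Δz_t−Δz̄)(Δz_{t+1}−Δz̄) = -13.8642
Denominator Σ(Δz_t−Δz̄)² = 750.2222
r_1(Δz) = -13.8642 / 750.2222 = -0.018

-0.018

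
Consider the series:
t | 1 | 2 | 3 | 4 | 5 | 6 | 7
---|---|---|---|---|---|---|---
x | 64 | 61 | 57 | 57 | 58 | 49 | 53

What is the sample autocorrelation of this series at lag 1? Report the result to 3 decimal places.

Mean x̄ = (64 + 61 + 57 + 57 + 58 + 49 + 53)/7 = 57.0000
Numerator Σ_{t=1}^{6}(x_t−x̄)(x_{t+1}−x̄) = 52.0000
Denominator Σ(x_t−x̄)² = 146.0000
r_1 = 52.0000 / 146.0000 = 0.356

0.356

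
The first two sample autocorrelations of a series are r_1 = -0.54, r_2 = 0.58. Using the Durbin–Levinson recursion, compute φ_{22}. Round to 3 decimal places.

0.407

φ_{22} = (r_2 − r_1²) / (1 − r_1²)
r_1² = (-0.54)² = 0.2916
Numerator = 0.58 − 0.2916 = 0.2884; denominator = 1 − 0.2916 = 0.7084
φ_{22} = 0.2884 / 0.7084 = 0.407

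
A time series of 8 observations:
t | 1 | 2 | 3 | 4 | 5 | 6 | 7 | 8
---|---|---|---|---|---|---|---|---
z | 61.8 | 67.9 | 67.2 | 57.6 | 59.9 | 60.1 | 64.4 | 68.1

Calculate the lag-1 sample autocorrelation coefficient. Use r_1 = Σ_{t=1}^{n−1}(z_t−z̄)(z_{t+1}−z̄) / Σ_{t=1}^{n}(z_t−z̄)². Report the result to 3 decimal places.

0.180

Mean z̄ = (61.8 + 67.9 + 67.2 + 57.6 + 59.9 + 60.1 + 64.4 + 68.1)/8 = 63.3750
Deviations from mean: -1.5750, 4.5250, 3.8250, -5.7750, -3.4750, -3.2750, 1.0250, 4.7250
Numerator Σ_{t=1}^{7}(z_t−z̄)(z_{t+1}−z̄) = 21.0269
Denominator Σ(z_t−z̄)² = 117.1150
r_1 = 21.0269 / 117.1150 = 0.180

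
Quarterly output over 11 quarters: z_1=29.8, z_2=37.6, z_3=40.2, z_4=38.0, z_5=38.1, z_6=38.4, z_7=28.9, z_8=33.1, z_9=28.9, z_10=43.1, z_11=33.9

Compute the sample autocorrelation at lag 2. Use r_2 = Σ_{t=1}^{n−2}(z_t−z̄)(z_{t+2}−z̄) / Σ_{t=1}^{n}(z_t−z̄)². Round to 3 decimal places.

Mean z̄ = (29.8 + 37.6 + 40.2 + 38.0 + 38.1 + 38.4 + 28.9 + 33.1 + 28.9 + 43.1 + 33.9)/11 = 35.4545
Numerator Σ_{t=1}^{9}(z_t−z̄)(z_{t+2}−z̄) = 9.5540
Denominator Σ(z_t−z̄)² = 233.5873
r_2 = 9.5540 / 233.5873 = 0.041

0.041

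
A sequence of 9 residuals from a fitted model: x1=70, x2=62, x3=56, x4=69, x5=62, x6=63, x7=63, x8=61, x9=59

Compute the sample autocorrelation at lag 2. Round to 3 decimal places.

Mean x̄ = (70 + 62 + 56 + 69 + 62 + 63 + 63 + 61 + 59)/9 = 62.7778
Numerator Σ_{t=1}^{7}(x_t−x̄)(x_{t+2}−x̄) = -48.5432
Denominator Σ(x_t−x̄)² = 155.5556
r_2 = -48.5432 / 155.5556 = -0.312

-0.312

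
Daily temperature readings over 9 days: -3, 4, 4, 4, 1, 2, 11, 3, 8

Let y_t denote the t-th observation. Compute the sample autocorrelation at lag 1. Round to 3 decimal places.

Mean ȳ = (-3 + 4 + 4 + 4 + 1 + 2 + 11 + 3 + 8)/9 = 3.7778
Numerator Σ_{t=1}^{8}(y_t−ȳ)(y_{t+1}−ȳ) = -18.8272
Denominator Σ(y_t−ȳ)² = 127.5556
r_1 = -18.8272 / 127.5556 = -0.148

-0.148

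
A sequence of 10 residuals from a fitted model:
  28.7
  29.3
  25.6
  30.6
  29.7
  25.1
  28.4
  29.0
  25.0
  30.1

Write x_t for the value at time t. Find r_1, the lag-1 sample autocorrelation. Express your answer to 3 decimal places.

Mean x̄ = (28.7 + 29.3 + 25.6 + 30.6 + 29.7 + 25.1 + 28.4 + 29.0 + 25.0 + 30.1)/10 = 28.1500
Numerator Σ_{t=1}^{9}(x_t−x̄)(x_{t+1}−x̄) = -18.8475
Denominator Σ(x_t−x̄)² = 40.3450
r_1 = -18.8475 / 40.3450 = -0.467

-0.467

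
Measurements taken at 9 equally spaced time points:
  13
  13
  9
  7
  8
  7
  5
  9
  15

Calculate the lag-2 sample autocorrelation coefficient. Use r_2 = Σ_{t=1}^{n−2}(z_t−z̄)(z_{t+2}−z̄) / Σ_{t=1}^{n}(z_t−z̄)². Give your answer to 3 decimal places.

-0.217

Mean z̄ = (13 + 13 + 9 + 7 + 8 + 7 + 5 + 9 + 15)/9 = 9.5556
Numerator Σ_{t=1}^{7}(z_t−z̄)(z_{t+2}−z̄) = -19.6173
Denominator Σ(z_t−z̄)² = 90.2222
r_2 = -19.6173 / 90.2222 = -0.217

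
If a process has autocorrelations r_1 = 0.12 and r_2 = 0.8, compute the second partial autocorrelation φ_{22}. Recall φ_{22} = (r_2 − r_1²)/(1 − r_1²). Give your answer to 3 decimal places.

0.797

φ_{22} = (r_2 − r_1²) / (1 − r_1²)
r_1² = (0.12)² = 0.0144
Numerator = 0.8 − 0.0144 = 0.7856; denominator = 1 − 0.0144 = 0.9856
φ_{22} = 0.7856 / 0.9856 = 0.797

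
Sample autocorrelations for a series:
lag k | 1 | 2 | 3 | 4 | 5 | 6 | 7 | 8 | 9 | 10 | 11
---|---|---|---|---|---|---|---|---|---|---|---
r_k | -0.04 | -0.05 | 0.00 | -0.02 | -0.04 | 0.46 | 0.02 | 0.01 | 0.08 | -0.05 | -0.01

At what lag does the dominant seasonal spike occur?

6

The largest autocorrelation is r_6 = 0.46; the remaining lags stay at or below 0.08.
The dominant spike at lag 6 indicates a seasonal period of 6.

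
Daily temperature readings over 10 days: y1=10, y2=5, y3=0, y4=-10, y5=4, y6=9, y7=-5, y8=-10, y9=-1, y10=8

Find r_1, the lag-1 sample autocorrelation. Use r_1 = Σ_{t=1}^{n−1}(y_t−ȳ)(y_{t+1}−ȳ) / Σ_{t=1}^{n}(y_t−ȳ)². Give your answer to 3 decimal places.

Mean ȳ = (10 + 5 + 0 − 10 + 4 + 9 − 5 − 10 − 1 + 8)/10 = 1.0000
Numerator Σ_{t=1}^{9}(y_t−ȳ)(y_{t+1}−ȳ) = 60.0000
Denominator Σ(y_t−ȳ)² = 502.0000
r_1 = 60.0000 / 502.0000 = 0.120

0.120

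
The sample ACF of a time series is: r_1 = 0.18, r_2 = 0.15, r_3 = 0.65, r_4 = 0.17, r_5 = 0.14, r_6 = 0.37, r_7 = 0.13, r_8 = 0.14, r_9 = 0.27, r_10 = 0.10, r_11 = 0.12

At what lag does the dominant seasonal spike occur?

The largest autocorrelation is r_3 = 0.65, with weaker echoes at lags 6 (0.37) and 9 (0.27); the remaining lags stay at or below 0.18.
The dominant spike at lag 3 indicates a seasonal period of 3.

3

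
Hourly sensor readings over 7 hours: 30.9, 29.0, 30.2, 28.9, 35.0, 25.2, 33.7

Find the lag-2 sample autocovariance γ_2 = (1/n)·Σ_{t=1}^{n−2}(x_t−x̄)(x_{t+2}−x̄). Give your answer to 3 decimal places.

Mean x̄ = (30.9 + 29.0 + 30.2 + 28.9 + 35.0 + 25.2 + 33.7)/7 = 30.4143
Σ_{t=1}^{5}(x_t−x̄)(x_{t+2}−x̄) = 24.0182
γ_2 = 24.0182 / 7 = 3.431

3.431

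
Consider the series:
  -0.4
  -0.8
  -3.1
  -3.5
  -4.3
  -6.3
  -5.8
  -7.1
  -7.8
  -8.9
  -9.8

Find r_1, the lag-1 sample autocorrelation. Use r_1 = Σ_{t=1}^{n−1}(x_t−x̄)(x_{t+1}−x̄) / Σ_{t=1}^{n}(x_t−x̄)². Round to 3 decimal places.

0.697

Mean x̄ = (-0.4 − 0.8 − 3.1 − 3.5 − 4.3 − 6.3 − 5.8 − 7.1 − 7.8 − 8.9 − 9.8)/11 = -5.2545
Numerator Σ_{t=1}^{10}(x_t−x̄)(x_{t+1}−x̄) = 67.8034
Denominator Σ(x_t−x̄)² = 97.2673
r_1 = 67.8034 / 97.2673 = 0.697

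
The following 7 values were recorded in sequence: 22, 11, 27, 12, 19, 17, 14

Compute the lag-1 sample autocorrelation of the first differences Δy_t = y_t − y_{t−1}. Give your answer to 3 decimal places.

First differences Δy: -11, 16, -15, 7, -2, -3
Mean of differences = -1.3333
Numerator Σ(Δy_t−Δȳ)(Δy_{t+1}−Δȳ) = -522.7778
Denominator Σ(Δy_t−Δȳ)² = 653.3333
r_1(Δy) = -522.7778 / 653.3333 = -0.800

-0.800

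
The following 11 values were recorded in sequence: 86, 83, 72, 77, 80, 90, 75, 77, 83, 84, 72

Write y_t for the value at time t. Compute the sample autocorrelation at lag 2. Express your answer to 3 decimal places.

-0.494

Mean ȳ = (86 + 83 + 72 + 77 + 80 + 90 + 75 + 77 + 83 + 84 + 72)/11 = 79.9091
Numerator Σ_{t=1}^{9}(y_t−ȳ)(y_{t+2}−ȳ) = -168.5620
Denominator Σ(y_t−ȳ)² = 340.9091
r_2 = -168.5620 / 340.9091 = -0.494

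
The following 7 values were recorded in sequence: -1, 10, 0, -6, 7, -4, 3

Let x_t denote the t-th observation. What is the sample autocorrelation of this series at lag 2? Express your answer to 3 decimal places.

-0.098

Mean x̄ = (-1 + 10 + 0 − 6 + 7 − 4 + 3)/7 = 1.2857
Deviations from mean: -2.2857, 8.7143, -1.2857, -7.2857, 5.7143, -5.2857, 1.7143
Σ(x_t−x̄)(x_{t+2}−x̄) = (2.9388) + (-63.4898) + (-7.3469) + (38.5102) + (9.7959) = -19.5918
Denominator Σ(x_t−x̄)² = 199.4286
r_2 = -19.5918 / 199.4286 = -0.098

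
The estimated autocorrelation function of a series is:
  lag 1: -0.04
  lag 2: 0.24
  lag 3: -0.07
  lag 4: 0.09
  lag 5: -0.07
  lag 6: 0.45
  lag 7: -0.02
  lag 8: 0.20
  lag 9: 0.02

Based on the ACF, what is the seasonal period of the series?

The largest autocorrelation is r_6 = 0.45; the remaining lags stay at or below 0.24.
The dominant spike at lag 6 indicates a seasonal period of 6.

6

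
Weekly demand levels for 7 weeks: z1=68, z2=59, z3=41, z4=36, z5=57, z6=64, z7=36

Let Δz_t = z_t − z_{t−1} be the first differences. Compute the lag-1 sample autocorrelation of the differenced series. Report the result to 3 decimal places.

0.063

First differences Δz: -9, -18, -5, 21, 7, -28
Mean of differences = -5.3333
Numerator Σ(Δz_t−Δz̄)(Δz_{t+1}−Δz̄) = 96.2222
Denominator Σ(Δz_t−Δz̄)² = 1533.3333
r_1(Δz) = 96.2222 / 1533.3333 = 0.063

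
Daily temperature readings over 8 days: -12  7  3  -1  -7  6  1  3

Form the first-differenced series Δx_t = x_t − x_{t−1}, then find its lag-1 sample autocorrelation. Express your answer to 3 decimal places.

-0.304

First differences Δx: 19, -4, -4, -6, 13, -5, 2
Mean of differences = 2.1429
Numerator Σ(Δx_t−Δx̄)(Δx_{t+1}−Δx̄) = -180.7347
Denominator Σ(Δx_t−Δx̄)² = 594.8571
r_1(Δx) = -180.7347 / 594.8571 = -0.304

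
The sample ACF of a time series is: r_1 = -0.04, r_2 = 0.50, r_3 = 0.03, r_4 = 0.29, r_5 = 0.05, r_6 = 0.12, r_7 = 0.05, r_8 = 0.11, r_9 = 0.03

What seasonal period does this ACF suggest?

The largest autocorrelation is r_2 = 0.50, with a weaker echo at lag 4 (0.29); the remaining lags stay at or below 0.12.
The dominant spike at lag 2 indicates a seasonal period of 2.

2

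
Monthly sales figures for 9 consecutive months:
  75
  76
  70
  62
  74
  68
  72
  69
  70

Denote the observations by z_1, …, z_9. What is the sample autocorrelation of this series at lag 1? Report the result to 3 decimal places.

Mean z̄ = (75 + 76 + 70 + 62 + 74 + 68 + 72 + 69 + 70)/9 = 70.6667
Numerator Σ_{t=1}^{8}(z_t−z̄)(z_{t+1}−z̄) = -17.1111
Denominator Σ(z_t−z̄)² = 146.0000
r_1 = -17.1111 / 146.0000 = -0.117

-0.117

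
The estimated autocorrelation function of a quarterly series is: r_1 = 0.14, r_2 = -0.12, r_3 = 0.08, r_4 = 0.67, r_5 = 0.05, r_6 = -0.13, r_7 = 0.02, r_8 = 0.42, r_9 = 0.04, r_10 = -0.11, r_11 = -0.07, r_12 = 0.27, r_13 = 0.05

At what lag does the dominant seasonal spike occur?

4

The largest autocorrelation is r_4 = 0.67, with weaker echoes at lags 8 (0.42) and 12 (0.27); the remaining lags stay at or below 0.14.
The dominant spike at lag 4 indicates a seasonal period of 4.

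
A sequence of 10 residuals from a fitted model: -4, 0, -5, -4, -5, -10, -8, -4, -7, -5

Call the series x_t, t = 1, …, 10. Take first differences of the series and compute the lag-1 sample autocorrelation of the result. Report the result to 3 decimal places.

-0.414

First differences Δx: 4, -5, 1, -1, -5, 2, 4, -3, 2
Mean of differences = -0.1111
Numerator Σ(Δx_t−Δx̄)(Δx_{t+1}−Δx̄) = -41.7901
Denominator Σ(Δx_t−Δx̄)² = 100.8889
r_1(Δx) = -41.7901 / 100.8889 = -0.414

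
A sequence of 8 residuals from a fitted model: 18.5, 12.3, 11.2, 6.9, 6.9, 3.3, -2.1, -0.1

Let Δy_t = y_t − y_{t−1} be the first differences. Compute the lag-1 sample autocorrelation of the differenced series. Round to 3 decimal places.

First differences Δy: -6.2, -1.1, -4.3, 0.0, -3.6, -5.4, 2.0
Mean of differences = -2.6571
Numerator Σ(Δy_t−Δȳ)(Δy_{t+1}−Δȳ) = -25.1333
Denominator Σ(Δy_t−Δȳ)² = 54.8371
r_1(Δy) = -25.1333 / 54.8371 = -0.458

-0.458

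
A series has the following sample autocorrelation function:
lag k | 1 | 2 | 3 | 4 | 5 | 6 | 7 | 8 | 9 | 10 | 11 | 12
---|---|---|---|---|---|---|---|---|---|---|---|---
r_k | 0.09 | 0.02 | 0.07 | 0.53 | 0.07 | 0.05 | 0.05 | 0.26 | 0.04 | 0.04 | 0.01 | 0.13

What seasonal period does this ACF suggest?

The largest autocorrelation is r_4 = 0.53, with a weaker echo at lag 8 (0.26); the remaining lags stay at or below 0.13.
The dominant spike at lag 4 indicates a seasonal period of 4.

4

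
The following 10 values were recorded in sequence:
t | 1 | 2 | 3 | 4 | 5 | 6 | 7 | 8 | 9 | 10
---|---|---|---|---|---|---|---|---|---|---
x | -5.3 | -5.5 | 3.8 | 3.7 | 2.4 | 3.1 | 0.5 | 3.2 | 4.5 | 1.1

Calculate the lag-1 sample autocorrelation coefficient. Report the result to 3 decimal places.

Mean x̄ = (-5.3 − 5.5 + 3.8 + 3.7 + 2.4 + 3.1 + 0.5 + 3.2 + 4.5 + 1.1)/10 = 1.1500
Numerator Σ_{t=1}^{9}(x_t−x̄)(x_{t+1}−x̄) = 41.7525
Denominator Σ(x_t−x̄)² = 120.5650
r_1 = 41.7525 / 120.5650 = 0.346

0.346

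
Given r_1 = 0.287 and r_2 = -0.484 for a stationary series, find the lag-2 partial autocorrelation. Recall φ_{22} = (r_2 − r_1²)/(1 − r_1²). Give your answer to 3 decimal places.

-0.617

φ_{22} = (r_2 − r_1²) / (1 − r_1²)
r_1² = (0.287)² = 0.082369
Numerator = -0.484 − 0.0824 = -0.5664; denominator = 1 − 0.0824 = 0.9176
φ_{22} = -0.5664 / 0.9176 = -0.617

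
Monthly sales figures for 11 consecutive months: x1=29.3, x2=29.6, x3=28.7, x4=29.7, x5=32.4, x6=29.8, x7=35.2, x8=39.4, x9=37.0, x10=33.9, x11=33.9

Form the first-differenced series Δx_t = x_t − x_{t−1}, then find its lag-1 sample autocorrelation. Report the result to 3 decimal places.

-0.022

First differences Δx: 0.3, -0.9, 1.0, 2.7, -2.6, 5.4, 4.2, -2.4, -3.1, 0.0
Mean of differences = 0.4600
Numerator Σ(Δx_t−Δx̄)(Δx_{t+1}−Δx̄) = -1.6796
Denominator Σ(Δx_t−Δx̄)² = 76.0040
r_1(Δx) = -1.6796 / 76.0040 = -0.022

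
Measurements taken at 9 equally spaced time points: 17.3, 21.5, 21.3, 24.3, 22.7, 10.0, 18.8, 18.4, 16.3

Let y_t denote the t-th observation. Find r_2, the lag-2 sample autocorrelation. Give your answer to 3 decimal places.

-0.170

Mean ȳ = (17.3 + 21.5 + 21.3 + 24.3 + 22.7 + 10.0 + 18.8 + 18.4 + 16.3)/9 = 18.9556
Numerator Σ_{t=1}^{7}(y_t−ȳ)(y_{t+2}−ȳ) = -24.5606
Denominator Σ(y_t−ȳ)² = 144.8822
r_2 = -24.5606 / 144.8822 = -0.170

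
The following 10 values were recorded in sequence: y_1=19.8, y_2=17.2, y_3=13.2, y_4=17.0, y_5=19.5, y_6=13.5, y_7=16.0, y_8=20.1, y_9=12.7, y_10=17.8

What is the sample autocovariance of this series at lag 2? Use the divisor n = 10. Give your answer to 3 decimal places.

-2.778

Mean ȳ = (19.8 + 17.2 + 13.2 + 17.0 + 19.5 + 13.5 + 16.0 + 20.1 + 12.7 + 17.8)/10 = 16.6800
Σ_{t=1}^{8}(y_t−ȳ)(y_{t+2}−ȳ) = -27.7788
γ_2 = -27.7788 / 10 = -2.778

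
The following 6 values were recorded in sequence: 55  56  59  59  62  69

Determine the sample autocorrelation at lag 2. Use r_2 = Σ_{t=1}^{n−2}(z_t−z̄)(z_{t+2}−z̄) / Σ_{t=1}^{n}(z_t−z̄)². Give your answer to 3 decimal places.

Mean z̄ = (55 + 56 + 59 + 59 + 62 + 69)/6 = 60.0000
Numerator Σ_{t=1}^{4}(z_t−z̄)(z_{t+2}−z̄) = -2.0000
Denominator Σ(z_t−z̄)² = 128.0000
r_2 = -2.0000 / 128.0000 = -0.016

-0.016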